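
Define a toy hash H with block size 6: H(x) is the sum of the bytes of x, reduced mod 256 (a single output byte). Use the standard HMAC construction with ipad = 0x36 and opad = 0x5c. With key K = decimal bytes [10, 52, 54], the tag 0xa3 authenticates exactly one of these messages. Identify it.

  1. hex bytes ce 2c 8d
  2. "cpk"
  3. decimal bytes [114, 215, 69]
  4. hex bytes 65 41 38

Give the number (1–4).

1

Key decimal bytes [10, 52, 54] = 0a 34 36 is 3 bytes ≤ B = 6; zero-pad to 6 bytes: K' = 0a 34 36 00 00 00.
K' ⊕ ipad = 3c 02 00 36 36 36; K' ⊕ opad = 56 68 6a 5c 5c 5c.
m1: inner = H(3c 02 00 36 36 36 ce 2c 8d) = 67; tag = H(56 68 6a 5c 5c 5c 67) = a3 ← matches
m2: inner = H(3c 02 00 36 36 36 63 70 6b) = 1e; tag = H(56 68 6a 5c 5c 5c 1e) = 5a
m3: inner = H(3c 02 00 36 36 36 72 d7 45) = 6e; tag = H(56 68 6a 5c 5c 5c 6e) = aa
m4: inner = H(3c 02 00 36 36 36 65 41 38) = be; tag = H(56 68 6a 5c 5c 5c be) = fa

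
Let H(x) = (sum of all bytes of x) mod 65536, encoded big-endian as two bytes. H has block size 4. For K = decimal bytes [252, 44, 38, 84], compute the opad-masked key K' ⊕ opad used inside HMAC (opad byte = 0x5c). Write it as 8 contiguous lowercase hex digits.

Key decimal bytes [252, 44, 38, 84] = fc 2c 26 54 is exactly B = 4 bytes: K' = fc 2c 26 54.
XOR each byte with 0x5c: fc⊕5c=a0, 2c⊕5c=70, 26⊕5c=7a, 54⊕5c=08.

a0707a08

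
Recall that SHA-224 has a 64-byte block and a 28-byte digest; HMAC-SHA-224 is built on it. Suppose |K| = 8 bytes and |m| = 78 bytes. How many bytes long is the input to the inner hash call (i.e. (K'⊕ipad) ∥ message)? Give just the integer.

142

Key is 8 ≤ 64 bytes, zero-padded: |K'| = 64.
Inner input = (K'⊕ipad) ∥ m → 64 + 78 = 142 bytes.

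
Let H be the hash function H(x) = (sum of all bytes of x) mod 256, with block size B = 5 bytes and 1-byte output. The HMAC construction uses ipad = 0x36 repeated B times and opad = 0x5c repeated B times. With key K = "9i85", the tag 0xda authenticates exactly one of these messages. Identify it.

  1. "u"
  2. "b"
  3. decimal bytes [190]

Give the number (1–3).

Key "9i85" = 39 69 38 35 is 4 bytes ≤ B = 5; zero-pad to 5 bytes: K' = 39 69 38 35 00.
K' ⊕ ipad = 0f 5f 0e 03 36; K' ⊕ opad = 65 35 64 69 5c.
m1: inner = H(0f 5f 0e 03 36 75) = 2a; tag = H(65 35 64 69 5c 2a) = ed
m2: inner = H(0f 5f 0e 03 36 62) = 17; tag = H(65 35 64 69 5c 17) = da ← matches
m3: inner = H(0f 5f 0e 03 36 be) = 73; tag = H(65 35 64 69 5c 73) = 36

2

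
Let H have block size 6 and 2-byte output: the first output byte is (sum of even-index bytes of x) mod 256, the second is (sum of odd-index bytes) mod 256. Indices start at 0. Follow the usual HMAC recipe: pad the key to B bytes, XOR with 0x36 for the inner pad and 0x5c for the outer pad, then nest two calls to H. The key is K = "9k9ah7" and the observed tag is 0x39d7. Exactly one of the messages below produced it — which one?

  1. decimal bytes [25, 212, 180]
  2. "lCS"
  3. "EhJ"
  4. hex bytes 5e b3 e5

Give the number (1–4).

2

Key "9k9ah7" = 39 6b 39 61 68 37 is exactly B = 6 bytes: K' = 39 6b 39 61 68 37.
K' ⊕ ipad = 0f 5d 0f 57 5e 01; K' ⊕ opad = 65 37 65 3d 34 6b.
m1: inner = H(0f 5d 0f 57 5e 01 19 d4 b4) = 49 89; tag = H(65 37 65 3d 34 6b 49 89) = 4768
m2: inner = H(0f 5d 0f 57 5e 01 6c 43 53) = 3b f8; tag = H(65 37 65 3d 34 6b 3b f8) = 39d7 ← matches
m3: inner = H(0f 5d 0f 57 5e 01 45 68 4a) = 0b 1d; tag = H(65 37 65 3d 34 6b 0b 1d) = 09fc
m4: inner = H(0f 5d 0f 57 5e 01 5e b3 e5) = bf 68; tag = H(65 37 65 3d 34 6b bf 68) = bd47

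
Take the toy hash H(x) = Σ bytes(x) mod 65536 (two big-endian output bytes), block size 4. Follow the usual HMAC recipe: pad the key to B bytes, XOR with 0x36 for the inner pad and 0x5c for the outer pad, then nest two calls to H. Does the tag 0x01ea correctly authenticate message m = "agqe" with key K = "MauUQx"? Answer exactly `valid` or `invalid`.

Key "MauUQx" = 4d 61 75 55 51 78 is 6 bytes > B = 4, so hash it first: H(key) = 02 41, then zero-pad to 4 bytes: K' = 02 41 00 00.
K' ⊕ ipad = 34 77 36 36; K' ⊕ opad = 5e 1d 5c 5c.
Inner hash: sum = 52+119+54+54+97+103+113+101 = 693 → 02 b5.
Outer hash (recomputed tag): sum = 94+29+92+92+2+181 = 490 → 01 ea.
Recomputed tag = 01ea; claimed = 01ea → match.

valid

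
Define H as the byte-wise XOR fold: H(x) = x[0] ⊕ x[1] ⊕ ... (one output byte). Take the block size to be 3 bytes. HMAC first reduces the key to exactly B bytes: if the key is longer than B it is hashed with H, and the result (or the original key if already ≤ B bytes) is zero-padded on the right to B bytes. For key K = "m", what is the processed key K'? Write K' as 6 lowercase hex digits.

Key "m" = 6d is 1 byte ≤ B = 3; zero-pad to 3 bytes: K' = 6d 00 00.

6d0000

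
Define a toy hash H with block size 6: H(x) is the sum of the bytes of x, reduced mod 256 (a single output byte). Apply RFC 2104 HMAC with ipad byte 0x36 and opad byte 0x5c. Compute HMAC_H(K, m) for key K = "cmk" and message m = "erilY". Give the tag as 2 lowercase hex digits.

6f

Key "cmk" = 63 6d 6b is 3 bytes ≤ B = 6; zero-pad to 6 bytes: K' = 63 6d 6b 00 00 00.
K' ⊕ ipad = 55 5b 5d 36 36 36.  K' ⊕ opad = 3f 31 37 5c 5c 5c.
Inner input = (K'⊕ipad) ∥ m = 55 5b 5d 36 36 36 ∥ 65 72 69 6c 59.
Inner hash: sum = 85+91+93+54+54+54+101+114+105+108+89 = 948; mod 256 = 180 → b4.
Outer input = (K'⊕opad) ∥ inner = 3f 31 37 5c 5c 5c ∥ b4.
Outer hash (tag): sum = 63+49+55+92+92+92+180 = 623; mod 256 = 111 → 6f.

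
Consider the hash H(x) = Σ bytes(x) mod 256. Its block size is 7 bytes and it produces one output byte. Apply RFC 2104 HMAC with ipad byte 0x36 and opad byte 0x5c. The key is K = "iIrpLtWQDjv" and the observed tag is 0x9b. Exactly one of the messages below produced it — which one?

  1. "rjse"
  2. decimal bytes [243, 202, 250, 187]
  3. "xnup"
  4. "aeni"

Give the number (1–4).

Key "iIrpLtWQDjv" = 69 49 72 70 4c 74 57 51 44 6a 76 is 11 bytes > B = 7, so hash it first: H(key) = 20, then zero-pad to 7 bytes: K' = 20 00 00 00 00 00 00.
K' ⊕ ipad = 16 36 36 36 36 36 36; K' ⊕ opad = 7c 5c 5c 5c 5c 5c 5c.
m1: inner = H(16 36 36 36 36 36 36 72 6a 73 65) = 0e; tag = H(7c 5c 5c 5c 5c 5c 5c 0e) = b2
m2: inner = H(16 36 36 36 36 36 36 f3 ca fa bb) = cc; tag = H(7c 5c 5c 5c 5c 5c 5c cc) = 70
m3: inner = H(16 36 36 36 36 36 36 78 6e 75 70) = 25; tag = H(7c 5c 5c 5c 5c 5c 5c 25) = c9
m4: inner = H(16 36 36 36 36 36 36 61 65 6e 69) = f7; tag = H(7c 5c 5c 5c 5c 5c 5c f7) = 9b ← matches

4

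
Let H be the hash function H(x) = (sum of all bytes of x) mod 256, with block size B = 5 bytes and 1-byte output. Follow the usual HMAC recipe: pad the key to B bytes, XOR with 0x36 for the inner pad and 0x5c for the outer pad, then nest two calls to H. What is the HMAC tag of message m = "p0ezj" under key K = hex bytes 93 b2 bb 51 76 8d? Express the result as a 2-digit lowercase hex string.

9b

Key hex bytes 93 b2 bb 51 76 8d is 6 bytes > B = 5, so hash it first: H(key) = 54, then zero-pad to 5 bytes: K' = 54 00 00 00 00.
K' ⊕ ipad = 62 36 36 36 36.  K' ⊕ opad = 08 5c 5c 5c 5c.
Inner input = (K'⊕ipad) ∥ m = 62 36 36 36 36 ∥ 70 30 65 7a 6a.
Inner hash: sum = 98+54+54+54+54+112+48+101+122+106 = 803; mod 256 = 35 → 23.
Outer input = (K'⊕opad) ∥ inner = 08 5c 5c 5c 5c ∥ 23.
Outer hash (tag): sum = 8+92+92+92+92+35 = 411; mod 256 = 155 → 9b.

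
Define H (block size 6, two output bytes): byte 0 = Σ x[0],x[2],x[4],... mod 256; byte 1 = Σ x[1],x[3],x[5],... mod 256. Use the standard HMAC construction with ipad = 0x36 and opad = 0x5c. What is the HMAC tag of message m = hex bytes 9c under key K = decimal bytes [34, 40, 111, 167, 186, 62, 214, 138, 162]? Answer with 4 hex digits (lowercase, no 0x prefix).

Key decimal bytes [34, 40, 111, 167, 186, 62, 214, 138, 162] = 22 28 6f a7 ba 3e d6 8a a2 is 9 bytes > B = 6, so hash it first: H(key) = c3 97, then zero-pad to 6 bytes: K' = c3 97 00 00 00 00.
K' ⊕ ipad = f5 a1 36 36 36 36.  K' ⊕ opad = 9f cb 5c 5c 5c 5c.
Inner input = (K'⊕ipad) ∥ m = f5 a1 36 36 36 36 ∥ 9c.
Inner hash: even-index sum = 509 mod 256 = 253; odd-index sum = 269 mod 256 = 13 → fd 0d.
Outer input = (K'⊕opad) ∥ inner = 9f cb 5c 5c 5c 5c ∥ fd 0d.
Outer hash (tag): even-index sum = 596 mod 256 = 84; odd-index sum = 400 mod 256 = 144 → 54 90.

5490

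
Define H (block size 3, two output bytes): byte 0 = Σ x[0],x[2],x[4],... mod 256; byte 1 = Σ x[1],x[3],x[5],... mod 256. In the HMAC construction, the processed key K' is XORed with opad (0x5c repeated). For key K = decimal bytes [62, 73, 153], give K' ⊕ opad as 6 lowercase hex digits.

6215c5

Key decimal bytes [62, 73, 153] = 3e 49 99 is exactly B = 3 bytes: K' = 3e 49 99.
XOR each byte with 0x5c: 3e⊕5c=62, 49⊕5c=15, 99⊕5c=c5.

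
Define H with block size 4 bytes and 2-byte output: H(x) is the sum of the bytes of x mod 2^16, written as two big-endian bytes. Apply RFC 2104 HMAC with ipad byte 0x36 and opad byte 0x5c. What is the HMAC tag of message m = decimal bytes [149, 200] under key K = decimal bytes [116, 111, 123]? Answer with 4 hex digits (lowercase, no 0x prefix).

Key decimal bytes [116, 111, 123] = 74 6f 7b is 3 bytes ≤ B = 4; zero-pad to 4 bytes: K' = 74 6f 7b 00.
K' ⊕ ipad = 42 59 4d 36.  K' ⊕ opad = 28 33 27 5c.
Inner input = (K'⊕ipad) ∥ m = 42 59 4d 36 ∥ 95 c8.
Inner hash: sum = 66+89+77+54+149+200 = 635 → 02 7b.
Outer input = (K'⊕opad) ∥ inner = 28 33 27 5c ∥ 02 7b.
Outer hash (tag): sum = 40+51+39+92+2+123 = 347 → 01 5b.

015b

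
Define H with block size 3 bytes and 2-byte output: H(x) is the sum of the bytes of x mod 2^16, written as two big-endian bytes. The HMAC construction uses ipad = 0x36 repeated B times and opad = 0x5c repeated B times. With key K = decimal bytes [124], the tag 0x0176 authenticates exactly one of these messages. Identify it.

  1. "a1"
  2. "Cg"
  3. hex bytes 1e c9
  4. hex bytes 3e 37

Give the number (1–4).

3

Key decimal bytes [124] = 7c is 1 byte ≤ B = 3; zero-pad to 3 bytes: K' = 7c 00 00.
K' ⊕ ipad = 4a 36 36; K' ⊕ opad = 20 5c 5c.
m1: inner = H(4a 36 36 61 31) = 01 48; tag = H(20 5c 5c 01 48) = 0121
m2: inner = H(4a 36 36 43 67) = 01 60; tag = H(20 5c 5c 01 60) = 0139
m3: inner = H(4a 36 36 1e c9) = 01 9d; tag = H(20 5c 5c 01 9d) = 0176 ← matches
m4: inner = H(4a 36 36 3e 37) = 01 2b; tag = H(20 5c 5c 01 2b) = 0104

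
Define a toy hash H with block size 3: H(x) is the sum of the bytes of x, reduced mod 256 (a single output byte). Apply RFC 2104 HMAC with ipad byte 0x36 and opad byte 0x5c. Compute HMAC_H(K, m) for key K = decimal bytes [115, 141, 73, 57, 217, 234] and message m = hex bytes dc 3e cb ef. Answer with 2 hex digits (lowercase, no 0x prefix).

84

Key decimal bytes [115, 141, 73, 57, 217, 234] = 73 8d 49 39 d9 ea is 6 bytes > B = 3, so hash it first: H(key) = 45, then zero-pad to 3 bytes: K' = 45 00 00.
K' ⊕ ipad = 73 36 36.  K' ⊕ opad = 19 5c 5c.
Inner input = (K'⊕ipad) ∥ m = 73 36 36 ∥ dc 3e cb ef.
Inner hash: sum = 115+54+54+220+62+203+239 = 947; mod 256 = 179 → b3.
Outer input = (K'⊕opad) ∥ inner = 19 5c 5c ∥ b3.
Outer hash (tag): sum = 25+92+92+179 = 388; mod 256 = 132 → 84.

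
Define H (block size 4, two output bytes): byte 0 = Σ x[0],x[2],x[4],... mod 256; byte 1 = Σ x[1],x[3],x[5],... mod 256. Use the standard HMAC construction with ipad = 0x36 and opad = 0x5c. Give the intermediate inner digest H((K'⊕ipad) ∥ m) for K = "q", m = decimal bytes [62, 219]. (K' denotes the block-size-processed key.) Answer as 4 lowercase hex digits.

Key "q" = 71 is 1 byte ≤ B = 4; zero-pad to 4 bytes: K' = 71 00 00 00.
K' ⊕ ipad = 47 36 36 36.
Inner input = 47 36 36 36 ∥ 3e db.
Inner hash: even-index sum = 187 mod 256 = 187; odd-index sum = 327 mod 256 = 71 → bb 47.

bb47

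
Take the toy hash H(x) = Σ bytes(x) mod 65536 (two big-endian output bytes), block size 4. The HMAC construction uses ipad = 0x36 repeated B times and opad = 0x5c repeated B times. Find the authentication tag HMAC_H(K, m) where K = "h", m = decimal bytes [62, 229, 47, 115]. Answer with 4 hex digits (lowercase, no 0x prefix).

Key "h" = 68 is 1 byte ≤ B = 4; zero-pad to 4 bytes: K' = 68 00 00 00.
K' ⊕ ipad = 5e 36 36 36.  K' ⊕ opad = 34 5c 5c 5c.
Inner input = (K'⊕ipad) ∥ m = 5e 36 36 36 ∥ 3e e5 2f 73.
Inner hash: sum = 94+54+54+54+62+229+47+115 = 709 → 02 c5.
Outer input = (K'⊕opad) ∥ inner = 34 5c 5c 5c ∥ 02 c5.
Outer hash (tag): sum = 52+92+92+92+2+197 = 527 → 02 0f.

020f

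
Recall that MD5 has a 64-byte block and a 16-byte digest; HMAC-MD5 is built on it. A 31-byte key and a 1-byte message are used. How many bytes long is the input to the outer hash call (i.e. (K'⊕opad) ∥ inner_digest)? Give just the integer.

80

Key is 31 ≤ 64 bytes, zero-padded: |K'| = 64.
Outer input = (K'⊕opad) ∥ H(inner) → 64 + 16 = 80 bytes.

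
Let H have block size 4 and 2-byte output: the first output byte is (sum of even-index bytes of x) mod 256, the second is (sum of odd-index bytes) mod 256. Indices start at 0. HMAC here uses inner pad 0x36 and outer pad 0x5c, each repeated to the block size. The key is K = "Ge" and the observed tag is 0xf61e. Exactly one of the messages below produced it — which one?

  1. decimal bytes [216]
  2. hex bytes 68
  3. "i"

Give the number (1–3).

Key "Ge" = 47 65 is 2 bytes ≤ B = 4; zero-pad to 4 bytes: K' = 47 65 00 00.
K' ⊕ ipad = 71 53 36 36; K' ⊕ opad = 1b 39 5c 5c.
m1: inner = H(71 53 36 36 d8) = 7f 89; tag = H(1b 39 5c 5c 7f 89) = f61e ← matches
m2: inner = H(71 53 36 36 68) = 0f 89; tag = H(1b 39 5c 5c 0f 89) = 861e
m3: inner = H(71 53 36 36 69) = 10 89; tag = H(1b 39 5c 5c 10 89) = 871e

1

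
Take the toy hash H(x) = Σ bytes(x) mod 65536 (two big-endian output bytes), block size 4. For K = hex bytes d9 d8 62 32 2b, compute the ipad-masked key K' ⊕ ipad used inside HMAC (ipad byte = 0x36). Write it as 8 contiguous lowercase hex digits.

34463636

Key hex bytes d9 d8 62 32 2b is 5 bytes > B = 4, so hash it first: H(key) = 02 70, then zero-pad to 4 bytes: K' = 02 70 00 00.
XOR each byte with 0x36: 02⊕36=34, 70⊕36=46, 00⊕36=36, 00⊕36=36.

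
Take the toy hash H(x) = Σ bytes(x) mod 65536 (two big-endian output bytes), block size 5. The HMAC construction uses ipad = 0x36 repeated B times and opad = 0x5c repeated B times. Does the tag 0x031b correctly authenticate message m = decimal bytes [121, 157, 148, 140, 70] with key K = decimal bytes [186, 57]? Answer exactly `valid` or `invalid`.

Key decimal bytes [186, 57] = ba 39 is 2 bytes ≤ B = 5; zero-pad to 5 bytes: K' = ba 39 00 00 00.
K' ⊕ ipad = 8c 0f 36 36 36; K' ⊕ opad = e6 65 5c 5c 5c.
Inner hash: sum = 140+15+54+54+54+121+157+148+140+70 = 953 → 03 b9.
Outer hash (recomputed tag): sum = 230+101+92+92+92+3+185 = 795 → 03 1b.
Recomputed tag = 031b; claimed = 031b → match.

valid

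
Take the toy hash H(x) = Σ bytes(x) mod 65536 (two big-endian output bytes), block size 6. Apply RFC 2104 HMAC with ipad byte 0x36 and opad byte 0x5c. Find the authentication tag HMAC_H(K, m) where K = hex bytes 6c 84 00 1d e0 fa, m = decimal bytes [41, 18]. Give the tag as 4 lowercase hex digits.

0354

Key hex bytes 6c 84 00 1d e0 fa is exactly B = 6 bytes: K' = 6c 84 00 1d e0 fa.
K' ⊕ ipad = 5a b2 36 2b d6 cc.  K' ⊕ opad = 30 d8 5c 41 bc a6.
Inner input = (K'⊕ipad) ∥ m = 5a b2 36 2b d6 cc ∥ 29 12.
Inner hash: sum = 90+178+54+43+214+204+41+18 = 842 → 03 4a.
Outer input = (K'⊕opad) ∥ inner = 30 d8 5c 41 bc a6 ∥ 03 4a.
Outer hash (tag): sum = 48+216+92+65+188+166+3+74 = 852 → 03 54.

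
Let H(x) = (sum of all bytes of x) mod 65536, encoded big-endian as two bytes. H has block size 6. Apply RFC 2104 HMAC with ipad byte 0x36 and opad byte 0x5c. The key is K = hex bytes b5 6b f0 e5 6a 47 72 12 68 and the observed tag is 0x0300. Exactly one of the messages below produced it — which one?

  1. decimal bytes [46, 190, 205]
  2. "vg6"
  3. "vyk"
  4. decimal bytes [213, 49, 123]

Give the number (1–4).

1

Key hex bytes b5 6b f0 e5 6a 47 72 12 68 is 9 bytes > B = 6, so hash it first: H(key) = 04 92, then zero-pad to 6 bytes: K' = 04 92 00 00 00 00.
K' ⊕ ipad = 32 a4 36 36 36 36; K' ⊕ opad = 58 ce 5c 5c 5c 5c.
m1: inner = H(32 a4 36 36 36 36 2e be cd) = 03 67; tag = H(58 ce 5c 5c 5c 5c 03 67) = 0300 ← matches
m2: inner = H(32 a4 36 36 36 36 76 67 36) = 02 c1; tag = H(58 ce 5c 5c 5c 5c 02 c1) = 0359
m3: inner = H(32 a4 36 36 36 36 76 79 6b) = 03 08; tag = H(58 ce 5c 5c 5c 5c 03 08) = 02a1
m4: inner = H(32 a4 36 36 36 36 d5 31 7b) = 03 2f; tag = H(58 ce 5c 5c 5c 5c 03 2f) = 02c8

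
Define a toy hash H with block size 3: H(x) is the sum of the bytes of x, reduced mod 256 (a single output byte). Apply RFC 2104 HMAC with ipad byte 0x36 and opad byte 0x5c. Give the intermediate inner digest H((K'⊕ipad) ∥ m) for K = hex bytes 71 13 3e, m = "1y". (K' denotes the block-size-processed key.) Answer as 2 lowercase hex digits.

1e

Key hex bytes 71 13 3e is exactly B = 3 bytes: K' = 71 13 3e.
K' ⊕ ipad = 47 25 08.
Inner input = 47 25 08 ∥ 31 79.
Inner hash: sum = 71+37+8+49+121 = 286; mod 256 = 30 → 1e.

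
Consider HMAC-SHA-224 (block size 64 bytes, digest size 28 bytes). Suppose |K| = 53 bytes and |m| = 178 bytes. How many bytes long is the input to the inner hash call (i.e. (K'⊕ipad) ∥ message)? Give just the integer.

Key is 53 ≤ 64 bytes, zero-padded: |K'| = 64.
Inner input = (K'⊕ipad) ∥ m → 64 + 178 = 242 bytes.

242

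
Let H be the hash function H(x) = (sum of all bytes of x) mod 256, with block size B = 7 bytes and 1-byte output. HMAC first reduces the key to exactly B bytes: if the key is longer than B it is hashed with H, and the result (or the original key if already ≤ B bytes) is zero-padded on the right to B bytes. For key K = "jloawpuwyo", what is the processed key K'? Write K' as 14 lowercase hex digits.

|K| = 10 > B = 7, so first hash the key.
H(K): sum = 106+108+111+97+119+112+117+119+121+111 = 1121; mod 256 = 97 → 61.
Zero-pad H(K) = 61 to 7 bytes: K' = 61 00 00 00 00 00 00.

61000000000000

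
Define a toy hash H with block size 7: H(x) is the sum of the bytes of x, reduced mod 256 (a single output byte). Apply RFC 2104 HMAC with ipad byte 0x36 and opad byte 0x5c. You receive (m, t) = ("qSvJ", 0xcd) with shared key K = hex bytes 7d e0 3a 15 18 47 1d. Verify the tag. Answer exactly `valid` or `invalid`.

Key hex bytes 7d e0 3a 15 18 47 1d is exactly B = 7 bytes: K' = 7d e0 3a 15 18 47 1d.
K' ⊕ ipad = 4b d6 0c 23 2e 71 2b; K' ⊕ opad = 21 bc 66 49 44 1b 41.
Inner hash: sum = 75+214+12+35+46+113+43+113+83+118+74 = 926; mod 256 = 158 → 9e.
Outer hash (recomputed tag): sum = 33+188+102+73+68+27+65+158 = 714; mod 256 = 202 → ca.
Recomputed tag = ca; claimed = cd → mismatch.

invalid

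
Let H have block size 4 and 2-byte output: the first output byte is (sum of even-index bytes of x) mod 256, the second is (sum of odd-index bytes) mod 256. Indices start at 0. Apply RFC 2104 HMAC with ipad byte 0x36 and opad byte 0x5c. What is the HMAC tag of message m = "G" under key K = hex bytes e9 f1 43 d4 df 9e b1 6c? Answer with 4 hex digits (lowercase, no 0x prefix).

431e

Key hex bytes e9 f1 43 d4 df 9e b1 6c is 8 bytes > B = 4, so hash it first: H(key) = bc cf, then zero-pad to 4 bytes: K' = bc cf 00 00.
K' ⊕ ipad = 8a f9 36 36.  K' ⊕ opad = e0 93 5c 5c.
Inner input = (K'⊕ipad) ∥ m = 8a f9 36 36 ∥ 47.
Inner hash: even-index sum = 263 mod 256 = 7; odd-index sum = 303 mod 256 = 47 → 07 2f.
Outer input = (K'⊕opad) ∥ inner = e0 93 5c 5c ∥ 07 2f.
Outer hash (tag): even-index sum = 323 mod 256 = 67; odd-index sum = 286 mod 256 = 30 → 43 1e.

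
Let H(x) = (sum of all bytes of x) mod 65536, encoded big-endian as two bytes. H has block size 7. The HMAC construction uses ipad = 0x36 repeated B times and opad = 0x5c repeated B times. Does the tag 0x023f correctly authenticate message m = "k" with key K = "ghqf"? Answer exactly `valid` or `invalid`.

valid

Key "ghqf" = 67 68 71 66 is 4 bytes ≤ B = 7; zero-pad to 7 bytes: K' = 67 68 71 66 00 00 00.
K' ⊕ ipad = 51 5e 47 50 36 36 36; K' ⊕ opad = 3b 34 2d 3a 5c 5c 5c.
Inner hash: sum = 81+94+71+80+54+54+54+107 = 595 → 02 53.
Outer hash (recomputed tag): sum = 59+52+45+58+92+92+92+2+83 = 575 → 02 3f.
Recomputed tag = 023f; claimed = 023f → match.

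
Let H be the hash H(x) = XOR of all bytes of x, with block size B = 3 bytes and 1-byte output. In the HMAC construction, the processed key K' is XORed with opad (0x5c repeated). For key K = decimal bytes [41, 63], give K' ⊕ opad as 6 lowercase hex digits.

75635c

Key decimal bytes [41, 63] = 29 3f is 2 bytes ≤ B = 3; zero-pad to 3 bytes: K' = 29 3f 00.
XOR each byte with 0x5c: 29⊕5c=75, 3f⊕5c=63, 00⊕5c=5c.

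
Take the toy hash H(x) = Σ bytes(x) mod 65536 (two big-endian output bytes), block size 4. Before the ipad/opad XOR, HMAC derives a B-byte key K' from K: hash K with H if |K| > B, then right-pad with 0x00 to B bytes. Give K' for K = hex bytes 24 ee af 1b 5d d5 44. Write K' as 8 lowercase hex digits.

03520000

|K| = 7 > B = 4, so first hash the key.
H(K): sum = 36+238+175+27+93+213+68 = 850 → 03 52.
Zero-pad H(K) = 03 52 to 4 bytes: K' = 03 52 00 00.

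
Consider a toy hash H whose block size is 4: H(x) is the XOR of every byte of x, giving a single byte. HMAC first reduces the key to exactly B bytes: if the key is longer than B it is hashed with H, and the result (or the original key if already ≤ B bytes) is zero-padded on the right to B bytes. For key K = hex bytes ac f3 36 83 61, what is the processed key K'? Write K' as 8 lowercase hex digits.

8b000000

|K| = 5 > B = 4, so first hash the key.
H(K): XOR ac⊕f3⊕36⊕83⊕61 = 8b.
Zero-pad H(K) = 8b to 4 bytes: K' = 8b 00 00 00.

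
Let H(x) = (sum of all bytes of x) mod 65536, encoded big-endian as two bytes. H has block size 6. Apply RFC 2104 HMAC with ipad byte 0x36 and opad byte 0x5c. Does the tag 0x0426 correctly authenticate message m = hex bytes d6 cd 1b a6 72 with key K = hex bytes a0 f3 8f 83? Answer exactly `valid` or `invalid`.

Key hex bytes a0 f3 8f 83 is 4 bytes ≤ B = 6; zero-pad to 6 bytes: K' = a0 f3 8f 83 00 00.
K' ⊕ ipad = 96 c5 b9 b5 36 36; K' ⊕ opad = fc af d3 df 5c 5c.
Inner hash: sum = 150+197+185+181+54+54+214+205+27+166+114 = 1547 → 06 0b.
Outer hash (recomputed tag): sum = 252+175+211+223+92+92+6+11 = 1062 → 04 26.
Recomputed tag = 0426; claimed = 0426 → match.

valid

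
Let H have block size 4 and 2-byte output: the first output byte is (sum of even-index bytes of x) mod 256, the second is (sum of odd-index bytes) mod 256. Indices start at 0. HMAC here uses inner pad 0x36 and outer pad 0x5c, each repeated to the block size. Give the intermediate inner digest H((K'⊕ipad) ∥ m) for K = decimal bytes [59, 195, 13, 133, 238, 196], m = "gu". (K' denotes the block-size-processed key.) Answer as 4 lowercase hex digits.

9de5

Key decimal bytes [59, 195, 13, 133, 238, 196] = 3b c3 0d 85 ee c4 is 6 bytes > B = 4, so hash it first: H(key) = 36 0c, then zero-pad to 4 bytes: K' = 36 0c 00 00.
K' ⊕ ipad = 00 3a 36 36.
Inner input = 00 3a 36 36 ∥ 67 75.
Inner hash: even-index sum = 157 mod 256 = 157; odd-index sum = 229 mod 256 = 229 → 9d e5.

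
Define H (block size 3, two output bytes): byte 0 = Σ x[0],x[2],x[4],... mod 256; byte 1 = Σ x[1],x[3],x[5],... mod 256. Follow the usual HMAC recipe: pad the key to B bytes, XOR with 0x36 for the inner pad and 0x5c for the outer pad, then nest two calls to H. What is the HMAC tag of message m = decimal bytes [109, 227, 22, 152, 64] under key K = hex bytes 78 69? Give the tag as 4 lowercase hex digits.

a234

Key hex bytes 78 69 is 2 bytes ≤ B = 3; zero-pad to 3 bytes: K' = 78 69 00.
K' ⊕ ipad = 4e 5f 36.  K' ⊕ opad = 24 35 5c.
Inner input = (K'⊕ipad) ∥ m = 4e 5f 36 ∥ 6d e3 16 98 40.
Inner hash: even-index sum = 511 mod 256 = 255; odd-index sum = 290 mod 256 = 34 → ff 22.
Outer input = (K'⊕opad) ∥ inner = 24 35 5c ∥ ff 22.
Outer hash (tag): even-index sum = 162 mod 256 = 162; odd-index sum = 308 mod 256 = 52 → a2 34.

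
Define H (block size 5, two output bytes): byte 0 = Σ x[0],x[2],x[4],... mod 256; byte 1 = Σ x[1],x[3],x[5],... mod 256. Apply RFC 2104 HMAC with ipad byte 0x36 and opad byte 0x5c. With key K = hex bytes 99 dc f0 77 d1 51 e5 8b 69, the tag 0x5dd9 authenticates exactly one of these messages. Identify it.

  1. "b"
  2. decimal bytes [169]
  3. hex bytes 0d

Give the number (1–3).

1

Key hex bytes 99 dc f0 77 d1 51 e5 8b 69 is 9 bytes > B = 5, so hash it first: H(key) = a8 2f, then zero-pad to 5 bytes: K' = a8 2f 00 00 00.
K' ⊕ ipad = 9e 19 36 36 36; K' ⊕ opad = f4 73 5c 5c 5c.
m1: inner = H(9e 19 36 36 36 62) = 0a b1; tag = H(f4 73 5c 5c 5c 0a b1) = 5dd9 ← matches
m2: inner = H(9e 19 36 36 36 a9) = 0a f8; tag = H(f4 73 5c 5c 5c 0a f8) = a4d9
m3: inner = H(9e 19 36 36 36 0d) = 0a 5c; tag = H(f4 73 5c 5c 5c 0a 5c) = 08d9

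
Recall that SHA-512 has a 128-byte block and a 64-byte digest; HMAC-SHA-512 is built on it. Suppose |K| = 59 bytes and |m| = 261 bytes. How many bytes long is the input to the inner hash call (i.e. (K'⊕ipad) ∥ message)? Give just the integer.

389

Key is 59 ≤ 128 bytes, zero-padded: |K'| = 128.
Inner input = (K'⊕ipad) ∥ m → 128 + 261 = 389 bytes.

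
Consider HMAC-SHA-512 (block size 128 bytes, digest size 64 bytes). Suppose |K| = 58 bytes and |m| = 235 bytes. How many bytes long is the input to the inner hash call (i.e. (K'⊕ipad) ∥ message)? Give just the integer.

363

Key is 58 ≤ 128 bytes, zero-padded: |K'| = 128.
Inner input = (K'⊕ipad) ∥ m → 128 + 235 = 363 bytes.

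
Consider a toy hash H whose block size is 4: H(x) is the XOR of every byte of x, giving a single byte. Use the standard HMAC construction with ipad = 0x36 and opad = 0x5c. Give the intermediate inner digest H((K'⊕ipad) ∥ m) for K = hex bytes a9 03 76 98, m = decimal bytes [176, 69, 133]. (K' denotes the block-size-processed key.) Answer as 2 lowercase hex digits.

Key hex bytes a9 03 76 98 is exactly B = 4 bytes: K' = a9 03 76 98.
K' ⊕ ipad = 9f 35 40 ae.
Inner input = 9f 35 40 ae ∥ b0 45 85.
Inner hash: XOR 9f⊕35⊕40⊕ae⊕b0⊕45⊕85 = 34.

34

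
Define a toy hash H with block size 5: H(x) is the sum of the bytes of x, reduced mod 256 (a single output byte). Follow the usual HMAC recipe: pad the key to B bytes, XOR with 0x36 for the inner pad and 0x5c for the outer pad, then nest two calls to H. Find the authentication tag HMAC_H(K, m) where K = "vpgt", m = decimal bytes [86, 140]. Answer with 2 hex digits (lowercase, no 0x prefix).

46

Key "vpgt" = 76 70 67 74 is 4 bytes ≤ B = 5; zero-pad to 5 bytes: K' = 76 70 67 74 00.
K' ⊕ ipad = 40 46 51 42 36.  K' ⊕ opad = 2a 2c 3b 28 5c.
Inner input = (K'⊕ipad) ∥ m = 40 46 51 42 36 ∥ 56 8c.
Inner hash: sum = 64+70+81+66+54+86+140 = 561; mod 256 = 49 → 31.
Outer input = (K'⊕opad) ∥ inner = 2a 2c 3b 28 5c ∥ 31.
Outer hash (tag): sum = 42+44+59+40+92+49 = 326; mod 256 = 70 → 46.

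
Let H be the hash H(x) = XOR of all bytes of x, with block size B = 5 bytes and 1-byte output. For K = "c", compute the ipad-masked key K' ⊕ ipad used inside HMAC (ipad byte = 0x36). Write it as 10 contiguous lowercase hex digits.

Key "c" = 63 is 1 byte ≤ B = 5; zero-pad to 5 bytes: K' = 63 00 00 00 00.
XOR each byte with 0x36: 63⊕36=55, 00⊕36=36, 00⊕36=36, 00⊕36=36, 00⊕36=36.

5536363636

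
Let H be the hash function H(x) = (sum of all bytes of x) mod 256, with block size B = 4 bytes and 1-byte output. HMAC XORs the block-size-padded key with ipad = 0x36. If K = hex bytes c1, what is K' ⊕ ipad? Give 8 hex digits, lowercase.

Key hex bytes c1 is 1 byte ≤ B = 4; zero-pad to 4 bytes: K' = c1 00 00 00.
XOR each byte with 0x36: c1⊕36=f7, 00⊕36=36, 00⊕36=36, 00⊕36=36.

f7363636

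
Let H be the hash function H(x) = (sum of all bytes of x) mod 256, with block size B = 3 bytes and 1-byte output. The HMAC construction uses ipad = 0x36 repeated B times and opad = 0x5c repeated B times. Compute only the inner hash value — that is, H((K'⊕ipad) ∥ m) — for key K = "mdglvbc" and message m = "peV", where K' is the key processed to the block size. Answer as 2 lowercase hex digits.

80

Key "mdglvbc" = 6d 64 67 6c 76 62 63 is 7 bytes > B = 3, so hash it first: H(key) = df, then zero-pad to 3 bytes: K' = df 00 00.
K' ⊕ ipad = e9 36 36.
Inner input = e9 36 36 ∥ 70 65 56.
Inner hash: sum = 233+54+54+112+101+86 = 640; mod 256 = 128 → 80.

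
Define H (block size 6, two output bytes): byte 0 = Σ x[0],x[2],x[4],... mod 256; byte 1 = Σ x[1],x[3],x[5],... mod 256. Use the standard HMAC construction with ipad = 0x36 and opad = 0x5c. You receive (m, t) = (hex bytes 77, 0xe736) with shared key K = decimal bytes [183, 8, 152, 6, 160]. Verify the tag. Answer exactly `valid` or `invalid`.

invalid

Key decimal bytes [183, 8, 152, 6, 160] = b7 08 98 06 a0 is 5 bytes ≤ B = 6; zero-pad to 6 bytes: K' = b7 08 98 06 a0 00.
K' ⊕ ipad = 81 3e ae 30 96 36; K' ⊕ opad = eb 54 c4 5a fc 5c.
Inner hash: even-index sum = 572 mod 256 = 60; odd-index sum = 164 mod 256 = 164 → 3c a4.
Outer hash (recomputed tag): even-index sum = 743 mod 256 = 231; odd-index sum = 430 mod 256 = 174 → e7 ae.
Recomputed tag = e7ae; claimed = e736 → mismatch.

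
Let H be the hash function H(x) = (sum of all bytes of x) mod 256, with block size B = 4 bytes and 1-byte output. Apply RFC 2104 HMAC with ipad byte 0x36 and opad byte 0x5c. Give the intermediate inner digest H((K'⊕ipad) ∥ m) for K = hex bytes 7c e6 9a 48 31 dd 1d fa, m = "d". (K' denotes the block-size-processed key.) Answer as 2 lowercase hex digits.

Key hex bytes 7c e6 9a 48 31 dd 1d fa is 8 bytes > B = 4, so hash it first: H(key) = 69, then zero-pad to 4 bytes: K' = 69 00 00 00.
K' ⊕ ipad = 5f 36 36 36.
Inner input = 5f 36 36 36 ∥ 64.
Inner hash: sum = 95+54+54+54+100 = 357; mod 256 = 101 → 65.

65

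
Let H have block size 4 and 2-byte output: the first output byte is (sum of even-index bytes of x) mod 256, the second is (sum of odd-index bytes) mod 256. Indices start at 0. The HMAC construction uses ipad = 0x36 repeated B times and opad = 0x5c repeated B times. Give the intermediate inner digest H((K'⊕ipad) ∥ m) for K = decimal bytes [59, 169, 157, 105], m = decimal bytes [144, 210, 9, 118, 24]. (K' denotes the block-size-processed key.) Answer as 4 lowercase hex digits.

Key decimal bytes [59, 169, 157, 105] = 3b a9 9d 69 is exactly B = 4 bytes: K' = 3b a9 9d 69.
K' ⊕ ipad = 0d 9f ab 5f.
Inner input = 0d 9f ab 5f ∥ 90 d2 09 76 18.
Inner hash: even-index sum = 361 mod 256 = 105; odd-index sum = 582 mod 256 = 70 → 69 46.

6946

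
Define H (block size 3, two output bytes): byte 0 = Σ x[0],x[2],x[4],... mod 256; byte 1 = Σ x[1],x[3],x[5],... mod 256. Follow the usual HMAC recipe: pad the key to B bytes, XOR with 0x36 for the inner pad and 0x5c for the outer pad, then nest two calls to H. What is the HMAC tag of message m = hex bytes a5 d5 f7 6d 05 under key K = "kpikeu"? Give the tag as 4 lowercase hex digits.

c893

Key "kpikeu" = 6b 70 69 6b 65 75 is 6 bytes > B = 3, so hash it first: H(key) = 39 50, then zero-pad to 3 bytes: K' = 39 50 00.
K' ⊕ ipad = 0f 66 36.  K' ⊕ opad = 65 0c 5c.
Inner input = (K'⊕ipad) ∥ m = 0f 66 36 ∥ a5 d5 f7 6d 05.
Inner hash: even-index sum = 391 mod 256 = 135; odd-index sum = 519 mod 256 = 7 → 87 07.
Outer input = (K'⊕opad) ∥ inner = 65 0c 5c ∥ 87 07.
Outer hash (tag): even-index sum = 200 mod 256 = 200; odd-index sum = 147 mod 256 = 147 → c8 93.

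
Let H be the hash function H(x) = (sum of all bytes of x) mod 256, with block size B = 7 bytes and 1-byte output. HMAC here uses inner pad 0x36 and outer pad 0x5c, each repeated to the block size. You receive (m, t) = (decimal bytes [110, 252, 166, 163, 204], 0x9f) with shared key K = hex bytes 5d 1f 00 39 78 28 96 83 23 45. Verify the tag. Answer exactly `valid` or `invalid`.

Key hex bytes 5d 1f 00 39 78 28 96 83 23 45 is 10 bytes > B = 7, so hash it first: H(key) = d6, then zero-pad to 7 bytes: K' = d6 00 00 00 00 00 00.
K' ⊕ ipad = e0 36 36 36 36 36 36; K' ⊕ opad = 8a 5c 5c 5c 5c 5c 5c.
Inner hash: sum = 224+54+54+54+54+54+54+110+252+166+163+204 = 1443; mod 256 = 163 → a3.
Outer hash (recomputed tag): sum = 138+92+92+92+92+92+92+163 = 853; mod 256 = 85 → 55.
Recomputed tag = 55; claimed = 9f → mismatch.

invalid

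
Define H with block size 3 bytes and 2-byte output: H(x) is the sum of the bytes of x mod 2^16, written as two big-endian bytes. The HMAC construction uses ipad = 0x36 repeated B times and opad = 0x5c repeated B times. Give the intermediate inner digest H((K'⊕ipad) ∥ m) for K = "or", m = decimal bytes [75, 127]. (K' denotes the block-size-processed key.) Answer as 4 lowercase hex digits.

019d

Key "or" = 6f 72 is 2 bytes ≤ B = 3; zero-pad to 3 bytes: K' = 6f 72 00.
K' ⊕ ipad = 59 44 36.
Inner input = 59 44 36 ∥ 4b 7f.
Inner hash: sum = 89+68+54+75+127 = 413 → 01 9d.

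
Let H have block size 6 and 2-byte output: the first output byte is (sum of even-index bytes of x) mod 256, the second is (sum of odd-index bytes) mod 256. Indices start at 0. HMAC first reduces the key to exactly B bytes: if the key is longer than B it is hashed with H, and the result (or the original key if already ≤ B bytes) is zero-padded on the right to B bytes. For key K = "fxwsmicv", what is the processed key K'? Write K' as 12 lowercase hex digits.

|K| = 8 > B = 6, so first hash the key.
H(K): even-index sum = 429 mod 256 = 173; odd-index sum = 458 mod 256 = 202 → ad ca.
Zero-pad H(K) = ad ca to 6 bytes: K' = ad ca 00 00 00 00.

adca00000000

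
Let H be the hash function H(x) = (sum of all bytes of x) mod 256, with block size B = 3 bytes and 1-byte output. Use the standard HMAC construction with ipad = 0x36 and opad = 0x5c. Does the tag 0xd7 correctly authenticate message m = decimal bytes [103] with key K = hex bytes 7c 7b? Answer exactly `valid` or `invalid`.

valid

Key hex bytes 7c 7b is 2 bytes ≤ B = 3; zero-pad to 3 bytes: K' = 7c 7b 00.
K' ⊕ ipad = 4a 4d 36; K' ⊕ opad = 20 27 5c.
Inner hash: sum = 74+77+54+103 = 308; mod 256 = 52 → 34.
Outer hash (recomputed tag): sum = 32+39+92+52 = 215 → d7.
Recomputed tag = d7; claimed = d7 → match.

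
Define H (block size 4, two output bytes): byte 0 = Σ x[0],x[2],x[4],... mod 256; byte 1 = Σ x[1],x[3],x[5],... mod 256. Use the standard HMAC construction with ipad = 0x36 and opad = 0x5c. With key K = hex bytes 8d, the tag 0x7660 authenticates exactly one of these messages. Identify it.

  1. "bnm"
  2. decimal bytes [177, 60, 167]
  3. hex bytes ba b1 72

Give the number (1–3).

2

Key hex bytes 8d is 1 byte ≤ B = 4; zero-pad to 4 bytes: K' = 8d 00 00 00.
K' ⊕ ipad = bb 36 36 36; K' ⊕ opad = d1 5c 5c 5c.
m1: inner = H(bb 36 36 36 62 6e 6d) = c0 da; tag = H(d1 5c 5c 5c c0 da) = ed92
m2: inner = H(bb 36 36 36 b1 3c a7) = 49 a8; tag = H(d1 5c 5c 5c 49 a8) = 7660 ← matches
m3: inner = H(bb 36 36 36 ba b1 72) = 1d 1d; tag = H(d1 5c 5c 5c 1d 1d) = 4ad5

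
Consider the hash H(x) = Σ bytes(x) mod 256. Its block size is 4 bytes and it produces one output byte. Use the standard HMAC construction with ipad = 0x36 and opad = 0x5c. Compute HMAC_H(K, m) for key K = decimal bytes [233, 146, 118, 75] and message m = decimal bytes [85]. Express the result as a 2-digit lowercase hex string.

Key decimal bytes [233, 146, 118, 75] = e9 92 76 4b is exactly B = 4 bytes: K' = e9 92 76 4b.
K' ⊕ ipad = df a4 40 7d.  K' ⊕ opad = b5 ce 2a 17.
Inner input = (K'⊕ipad) ∥ m = df a4 40 7d ∥ 55.
Inner hash: sum = 223+164+64+125+85 = 661; mod 256 = 149 → 95.
Outer input = (K'⊕opad) ∥ inner = b5 ce 2a 17 ∥ 95.
Outer hash (tag): sum = 181+206+42+23+149 = 601; mod 256 = 89 → 59.

59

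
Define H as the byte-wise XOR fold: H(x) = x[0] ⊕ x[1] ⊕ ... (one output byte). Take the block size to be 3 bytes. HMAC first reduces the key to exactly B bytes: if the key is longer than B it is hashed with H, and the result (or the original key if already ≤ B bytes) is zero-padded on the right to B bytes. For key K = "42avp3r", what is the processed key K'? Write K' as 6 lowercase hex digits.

|K| = 7 > B = 3, so first hash the key.
H(K): XOR 34⊕32⊕61⊕76⊕70⊕33⊕72 = 20.
Zero-pad H(K) = 20 to 3 bytes: K' = 20 00 00.

200000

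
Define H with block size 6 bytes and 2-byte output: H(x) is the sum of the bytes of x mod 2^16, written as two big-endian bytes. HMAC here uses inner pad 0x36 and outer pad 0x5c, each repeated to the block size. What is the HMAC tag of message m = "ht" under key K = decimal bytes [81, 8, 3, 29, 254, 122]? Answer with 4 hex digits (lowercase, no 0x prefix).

Key decimal bytes [81, 8, 3, 29, 254, 122] = 51 08 03 1d fe 7a is exactly B = 6 bytes: K' = 51 08 03 1d fe 7a.
K' ⊕ ipad = 67 3e 35 2b c8 4c.  K' ⊕ opad = 0d 54 5f 41 a2 26.
Inner input = (K'⊕ipad) ∥ m = 67 3e 35 2b c8 4c ∥ 68 74.
Inner hash: sum = 103+62+53+43+200+76+104+116 = 757 → 02 f5.
Outer input = (K'⊕opad) ∥ inner = 0d 54 5f 41 a2 26 ∥ 02 f5.
Outer hash (tag): sum = 13+84+95+65+162+38+2+245 = 704 → 02 c0.

02c0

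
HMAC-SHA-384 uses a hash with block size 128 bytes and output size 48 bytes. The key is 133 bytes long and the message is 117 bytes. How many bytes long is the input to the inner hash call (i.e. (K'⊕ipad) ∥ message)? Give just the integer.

Key is 133 > 128 bytes, so it is hashed to 48 bytes then zero-padded to 128: |K'| = 128.
Inner input = (K'⊕ipad) ∥ m → 128 + 117 = 245 bytes.

245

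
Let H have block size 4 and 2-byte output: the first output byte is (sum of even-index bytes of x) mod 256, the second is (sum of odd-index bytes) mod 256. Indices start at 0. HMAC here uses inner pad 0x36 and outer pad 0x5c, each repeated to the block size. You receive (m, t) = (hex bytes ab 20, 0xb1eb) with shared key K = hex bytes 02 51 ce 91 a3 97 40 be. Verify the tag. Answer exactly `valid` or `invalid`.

Key hex bytes 02 51 ce 91 a3 97 40 be is 8 bytes > B = 4, so hash it first: H(key) = b3 37, then zero-pad to 4 bytes: K' = b3 37 00 00.
K' ⊕ ipad = 85 01 36 36; K' ⊕ opad = ef 6b 5c 5c.
Inner hash: even-index sum = 358 mod 256 = 102; odd-index sum = 87 mod 256 = 87 → 66 57.
Outer hash (recomputed tag): even-index sum = 433 mod 256 = 177; odd-index sum = 286 mod 256 = 30 → b1 1e.
Recomputed tag = b11e; claimed = b1eb → mismatch.

invalid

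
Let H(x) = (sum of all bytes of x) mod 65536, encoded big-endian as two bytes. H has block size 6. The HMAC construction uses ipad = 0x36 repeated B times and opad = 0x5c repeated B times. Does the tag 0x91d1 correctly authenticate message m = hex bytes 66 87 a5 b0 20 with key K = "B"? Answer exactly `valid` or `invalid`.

Key "B" = 42 is 1 byte ≤ B = 6; zero-pad to 6 bytes: K' = 42 00 00 00 00 00.
K' ⊕ ipad = 74 36 36 36 36 36; K' ⊕ opad = 1e 5c 5c 5c 5c 5c.
Inner hash: sum = 116+54+54+54+54+54+102+135+165+176+32 = 996 → 03 e4.
Outer hash (recomputed tag): sum = 30+92+92+92+92+92+3+228 = 721 → 02 d1.
Recomputed tag = 02d1; claimed = 91d1 → mismatch.

invalid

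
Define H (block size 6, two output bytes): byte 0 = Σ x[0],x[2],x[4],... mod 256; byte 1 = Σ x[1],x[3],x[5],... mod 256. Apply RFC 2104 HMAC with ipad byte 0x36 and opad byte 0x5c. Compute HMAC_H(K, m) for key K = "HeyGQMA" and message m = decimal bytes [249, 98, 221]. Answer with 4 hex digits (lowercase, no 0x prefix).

6efa

Key "HeyGQMA" = 48 65 79 47 51 4d 41 is 7 bytes > B = 6, so hash it first: H(key) = 53 f9, then zero-pad to 6 bytes: K' = 53 f9 00 00 00 00.
K' ⊕ ipad = 65 cf 36 36 36 36.  K' ⊕ opad = 0f a5 5c 5c 5c 5c.
Inner input = (K'⊕ipad) ∥ m = 65 cf 36 36 36 36 ∥ f9 62 dd.
Inner hash: even-index sum = 679 mod 256 = 167; odd-index sum = 413 mod 256 = 157 → a7 9d.
Outer input = (K'⊕opad) ∥ inner = 0f a5 5c 5c 5c 5c ∥ a7 9d.
Outer hash (tag): even-index sum = 366 mod 256 = 110; odd-index sum = 506 mod 256 = 250 → 6e fa.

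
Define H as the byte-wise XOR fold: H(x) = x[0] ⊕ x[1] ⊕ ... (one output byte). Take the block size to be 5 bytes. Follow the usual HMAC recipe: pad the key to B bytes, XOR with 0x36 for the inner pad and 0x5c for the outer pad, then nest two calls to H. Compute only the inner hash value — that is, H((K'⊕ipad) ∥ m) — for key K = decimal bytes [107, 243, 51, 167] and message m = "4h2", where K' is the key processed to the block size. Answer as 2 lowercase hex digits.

54

Key decimal bytes [107, 243, 51, 167] = 6b f3 33 a7 is 4 bytes ≤ B = 5; zero-pad to 5 bytes: K' = 6b f3 33 a7 00.
K' ⊕ ipad = 5d c5 05 91 36.
Inner input = 5d c5 05 91 36 ∥ 34 68 32.
Inner hash: XOR 5d⊕c5⊕05⊕91⊕36⊕34⊕68⊕32 = 54.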